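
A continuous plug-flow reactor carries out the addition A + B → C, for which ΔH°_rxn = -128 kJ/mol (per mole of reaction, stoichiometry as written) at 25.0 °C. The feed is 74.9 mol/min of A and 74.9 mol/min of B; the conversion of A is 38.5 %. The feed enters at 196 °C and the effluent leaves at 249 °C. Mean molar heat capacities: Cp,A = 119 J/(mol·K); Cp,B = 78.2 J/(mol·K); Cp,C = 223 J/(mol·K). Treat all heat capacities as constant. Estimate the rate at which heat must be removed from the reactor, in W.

Q_out = 45700 W

Extent of reaction ξ = 0.385 × 74.9 = 28.837 mol/min
Reaction term: ξ·ΔH°_rxn = 28.837 × -128 = -3691.1 kJ/min
Sensible, feed 196→25 °C: -2525.7 kJ/min
Outlet flows (mol/min): A 46.064, B 46.064, C 28.837
Sensible, products 25→249 °C: 3475.2 kJ/min
Q = ΔH = -2741.6 kJ/min = -45.693 kW
Heat removed = 45693 W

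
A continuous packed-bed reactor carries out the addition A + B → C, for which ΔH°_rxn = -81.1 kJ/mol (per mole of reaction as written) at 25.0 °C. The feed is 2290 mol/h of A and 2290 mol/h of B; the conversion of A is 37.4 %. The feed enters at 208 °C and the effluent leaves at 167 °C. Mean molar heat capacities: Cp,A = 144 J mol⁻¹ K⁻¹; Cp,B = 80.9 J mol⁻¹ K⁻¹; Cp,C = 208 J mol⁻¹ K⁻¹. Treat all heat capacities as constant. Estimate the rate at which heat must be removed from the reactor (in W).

Extent of reaction ξ = 0.374 × 2290 = 856.46 mol/h
Reaction term: ξ·ΔH°_rxn = 856.46 × -81.1 = -69459 kJ/h
Sensible, feed 208→25 °C: -94249 kJ/h
Outlet flows (mol/h): A 1433.5, B 1433.5, C 856.46
Sensible, products 25→167 °C: 71078 kJ/h
Q = ΔH = -92630 kJ/h = -25.731 kW
Heat removed = 25731 W

Q_out = 25700 W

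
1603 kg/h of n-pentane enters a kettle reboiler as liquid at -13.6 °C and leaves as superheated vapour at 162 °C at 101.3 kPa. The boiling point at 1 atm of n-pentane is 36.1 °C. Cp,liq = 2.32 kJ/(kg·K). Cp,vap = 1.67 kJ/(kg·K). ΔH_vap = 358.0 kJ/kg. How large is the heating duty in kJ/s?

liquid -13.6→36.1 °C: 115.3 kJ/kg
vaporisation at 36.1 °C: 358 kJ/kg
vapour 36.1→162 °C: 210.25 kJ/kg
Δh = 115.3 + 358 + 210.25 = 683.56 kJ/kg
Q = ṁ·Δh = 1603 kg/h × 683.56 kJ/kg = 1.0957e+06 kJ/h
|Q| = 304.37 kW

Q = 304 kJ/s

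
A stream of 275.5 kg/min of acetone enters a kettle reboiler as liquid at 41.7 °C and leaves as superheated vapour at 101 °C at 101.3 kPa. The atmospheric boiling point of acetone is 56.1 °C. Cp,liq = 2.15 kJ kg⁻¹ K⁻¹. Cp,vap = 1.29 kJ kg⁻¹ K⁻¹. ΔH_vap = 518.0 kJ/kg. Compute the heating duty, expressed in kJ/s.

Q = 2790 kJ/s

liquid 41.7→56.1 °C: 30.96 kJ/kg
vaporisation at 56.1 °C: 518 kJ/kg
vapour 56.1→101 °C: 57.921 kJ/kg
Δh = 30.96 + 518 + 57.921 = 606.88 kJ/kg
Q = ṁ·Δh = 275.5 kg/min × 606.88 kJ/kg = 167200 kJ/min
|Q| = 2786.6 kW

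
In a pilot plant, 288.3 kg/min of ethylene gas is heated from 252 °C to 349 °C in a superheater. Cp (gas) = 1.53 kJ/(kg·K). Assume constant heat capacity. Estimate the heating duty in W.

Q = ṁ·Cp·ΔT = 288.3 × 1.53 × (349 − 252) = 42787 kJ/min
Converting: 42787 / 60 s = 713.11 kW
Heating duty = 713110 W

Q = 713000 W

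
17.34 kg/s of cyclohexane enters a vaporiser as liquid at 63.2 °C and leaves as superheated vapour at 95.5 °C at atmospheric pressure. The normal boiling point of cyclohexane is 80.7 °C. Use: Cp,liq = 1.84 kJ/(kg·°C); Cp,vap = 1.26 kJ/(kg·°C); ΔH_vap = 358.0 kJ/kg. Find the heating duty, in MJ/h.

liquid 63.2→80.7 °C: 32.2 kJ/kg
vaporisation at 80.7 °C: 358 kJ/kg
vapour 80.7→95.5 °C: 18.648 kJ/kg
Δh = 32.2 + 358 + 18.648 = 408.85 kJ/kg
Q = ṁ·Δh = 17.34 kg/s × 408.85 kJ/kg = 7089.4 kJ/s
|Q| = 7089.4 kW = 25522 MJ/h

Q = 25500 MJ/h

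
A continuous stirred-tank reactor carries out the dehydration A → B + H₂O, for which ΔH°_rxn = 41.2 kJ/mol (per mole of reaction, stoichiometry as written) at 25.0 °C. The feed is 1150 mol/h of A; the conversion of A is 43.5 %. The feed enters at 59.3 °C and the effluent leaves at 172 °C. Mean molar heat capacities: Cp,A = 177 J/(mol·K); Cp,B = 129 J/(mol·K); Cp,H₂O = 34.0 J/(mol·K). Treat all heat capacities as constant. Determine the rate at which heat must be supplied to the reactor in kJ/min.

Q_in = 709 kJ/min

Extent of reaction ξ = 0.435 × 1150 = 500.25 mol/h
Reaction term: ξ·ΔH°_rxn = 500.25 × 41.2 = 20610 kJ/h
Sensible, feed 59.3→25 °C: -6981.8 kJ/h
Outlet flows (mol/h): A 649.75, B 500.25, H₂O 500.25
Sensible, products 25→172 °C: 28892 kJ/h
Q = ΔH = 42521 kJ/h = 11.811 kW
Heat supplied = 708.68 kJ/min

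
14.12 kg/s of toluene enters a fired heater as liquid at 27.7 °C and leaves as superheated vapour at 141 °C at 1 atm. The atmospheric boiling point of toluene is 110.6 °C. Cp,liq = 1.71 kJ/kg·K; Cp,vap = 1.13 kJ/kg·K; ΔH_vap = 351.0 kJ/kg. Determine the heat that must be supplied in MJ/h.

liquid 27.7→110.6 °C: 141.76 kJ/kg
vaporisation at 110.6 °C: 351 kJ/kg
vapour 110.6→141 °C: 34.352 kJ/kg
Δh = 141.76 + 351 + 34.352 = 527.11 kJ/kg
Q = ṁ·Δh = 14.12 kg/s × 527.11 kJ/kg = 7442.8 kJ/s
|Q| = 7442.8 kW = 26794 MJ/h

Q = 26800 MJ/h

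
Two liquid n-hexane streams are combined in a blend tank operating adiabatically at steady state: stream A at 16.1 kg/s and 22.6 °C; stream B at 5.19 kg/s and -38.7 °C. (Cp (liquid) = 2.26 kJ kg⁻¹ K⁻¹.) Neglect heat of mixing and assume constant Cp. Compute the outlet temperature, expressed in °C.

Adiabatic, steady state ⇒ Σ ṁᵢCp,ᵢ(T_out − Tᵢ) = 0
T_out = Σ ṁᵢCp,ᵢTᵢ / Σ ṁᵢCp,ᵢ
      = 368.4 / 48.115 = 7.6565 °C

T_out = 7.66 °C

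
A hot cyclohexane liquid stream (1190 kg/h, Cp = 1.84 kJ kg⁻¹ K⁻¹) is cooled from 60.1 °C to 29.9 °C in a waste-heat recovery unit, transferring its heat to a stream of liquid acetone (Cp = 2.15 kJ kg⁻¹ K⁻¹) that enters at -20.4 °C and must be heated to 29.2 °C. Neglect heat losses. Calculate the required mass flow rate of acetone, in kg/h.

ṁ_c = 620 kg/h

Heat released by hot stream: Q = 1190 × 1.84 × (60.1 − 29.9) = 66126 kJ/h
Energy balance on cold side (adiabatic exchanger): Q = ṁ_c·Cp_c·(T_c,out − T_c,in)
ṁ_c = 66126 / [2.15 × (29.2 − -20.4)] = 620.09 kg/h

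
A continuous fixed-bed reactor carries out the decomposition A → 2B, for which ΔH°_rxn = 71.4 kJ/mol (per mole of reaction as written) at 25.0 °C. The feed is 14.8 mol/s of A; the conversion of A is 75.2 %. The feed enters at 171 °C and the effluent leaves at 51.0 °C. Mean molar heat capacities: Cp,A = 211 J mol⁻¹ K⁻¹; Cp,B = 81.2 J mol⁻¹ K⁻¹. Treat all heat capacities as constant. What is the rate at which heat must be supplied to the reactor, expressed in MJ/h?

Extent of reaction ξ = 0.752 × 14.8 = 11.13 mol/s
Reaction term: ξ·ΔH°_rxn = 11.13 × 71.4 = 794.65 kJ/s
Sensible, feed 171→25 °C: -455.93 kJ/s
Outlet flows (mol/s): A 3.6704, B 22.259
Sensible, products 25→51.0 °C: 67.129 kJ/s
Q = ΔH = 405.85 kJ/s = 405.85 kW
Heat supplied = 1461.1 MJ/h

Q_in = 1460 MJ/h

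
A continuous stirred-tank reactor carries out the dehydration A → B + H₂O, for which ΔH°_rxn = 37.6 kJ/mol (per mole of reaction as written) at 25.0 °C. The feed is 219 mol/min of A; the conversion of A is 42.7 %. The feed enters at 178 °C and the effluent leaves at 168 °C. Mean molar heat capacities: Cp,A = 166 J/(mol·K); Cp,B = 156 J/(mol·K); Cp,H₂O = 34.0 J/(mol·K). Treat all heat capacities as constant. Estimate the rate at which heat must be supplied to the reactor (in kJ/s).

Q_in = 57.9 kJ/s

Extent of reaction ξ = 0.427 × 219 = 93.513 mol/min
Reaction term: ξ·ΔH°_rxn = 93.513 × 37.6 = 3516.1 kJ/min
Sensible, feed 178→25 °C: -5562.2 kJ/min
Outlet flows (mol/min): A 125.49, B 93.513, H₂O 93.513
Sensible, products 25→168 °C: 5519.6 kJ/min
Q = ΔH = 3473.5 kJ/min = 57.891 kW
Heat supplied = 57.891 kJ/s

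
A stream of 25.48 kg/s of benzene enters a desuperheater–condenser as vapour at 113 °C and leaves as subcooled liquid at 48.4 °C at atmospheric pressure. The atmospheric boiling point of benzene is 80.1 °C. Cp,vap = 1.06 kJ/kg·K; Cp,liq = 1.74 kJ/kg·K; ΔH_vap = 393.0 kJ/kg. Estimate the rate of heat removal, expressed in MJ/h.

Q_c = 44300 MJ/h

vapour 113→80.1 °C: -34.874 kJ/kg
condensation at 80.1 °C: -393 kJ/kg
liquid 80.1→48.4 °C: -55.158 kJ/kg
Δh = -34.874 + -393 + -55.158 = -483.03 kJ/kg
Q = ṁ·Δh = 25.48 kg/s × -483.03 kJ/kg = -12308 kJ/s
|Q| = 12308 kW = 44308 MJ/h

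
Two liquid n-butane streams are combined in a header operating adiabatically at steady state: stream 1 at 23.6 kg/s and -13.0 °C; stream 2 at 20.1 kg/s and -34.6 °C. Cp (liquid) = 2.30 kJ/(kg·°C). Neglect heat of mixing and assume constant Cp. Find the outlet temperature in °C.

No heat crosses the boundary, so H_out = H_in.
T_out = Σ ṁᵢCp,ᵢTᵢ / Σ ṁᵢCp,ᵢ
      = -2305.2 / 100.51 = -22.935 °C

T_out = -22.9 °C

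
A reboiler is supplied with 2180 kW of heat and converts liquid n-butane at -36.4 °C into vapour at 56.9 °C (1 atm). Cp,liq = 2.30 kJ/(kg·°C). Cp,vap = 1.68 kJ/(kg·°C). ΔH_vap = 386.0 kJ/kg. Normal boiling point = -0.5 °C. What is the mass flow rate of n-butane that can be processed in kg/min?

Δh = 2.30×(-0.5−-36.4) + 386.0 + 1.68×(56.9−-0.5) = 565 kJ/kg
Q = 2180 kW = 2180 kJ/s = 130800 kJ/min
ṁ = Q/Δh = 130800 / 565 = 231.5 kg/min

ṁ = 232 kg/min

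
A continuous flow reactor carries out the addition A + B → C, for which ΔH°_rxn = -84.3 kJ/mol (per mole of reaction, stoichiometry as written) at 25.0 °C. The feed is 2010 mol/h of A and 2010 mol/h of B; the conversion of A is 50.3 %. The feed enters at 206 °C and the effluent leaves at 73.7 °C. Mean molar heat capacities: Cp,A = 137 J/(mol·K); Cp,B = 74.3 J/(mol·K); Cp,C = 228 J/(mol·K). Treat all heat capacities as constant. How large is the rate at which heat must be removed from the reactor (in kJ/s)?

Q_out = 39.1 kJ/s

Extent of reaction ξ = 0.503 × 2010 = 1011 mol/h
Reaction term: ξ·ΔH°_rxn = 1011 × -84.3 = -85230 kJ/h
Sensible, feed 206→25 °C: -76873 kJ/h
Outlet flows (mol/h): A 998.97, B 998.97, C 1011
Sensible, products 25→73.7 °C: 21506 kJ/h
Q = ΔH = -140600 kJ/h = -39.055 kW
Heat removed = 39.055 kJ/s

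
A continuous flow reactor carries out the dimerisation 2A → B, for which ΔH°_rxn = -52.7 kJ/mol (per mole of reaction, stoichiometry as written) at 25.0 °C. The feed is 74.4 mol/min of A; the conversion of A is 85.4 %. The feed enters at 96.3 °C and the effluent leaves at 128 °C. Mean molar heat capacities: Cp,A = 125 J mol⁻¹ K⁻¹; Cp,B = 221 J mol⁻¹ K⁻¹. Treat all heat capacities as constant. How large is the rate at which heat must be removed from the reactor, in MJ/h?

Extent of reaction ξ = 0.854 × 74.4 / 2 = 31.769 mol/min
Reaction term: ξ·ΔH°_rxn = 31.769 × -52.7 = -1674.2 kJ/min
Sensible, feed 96.3→25 °C: -663.09 kJ/min
Outlet flows (mol/min): A 10.862, B 31.769
Sensible, products 25→128 °C: 863.01 kJ/min
Q = ΔH = -1474.3 kJ/min = -24.572 kW
Heat removed = 88.458 MJ/h

Q_out = 88.5 MJ/h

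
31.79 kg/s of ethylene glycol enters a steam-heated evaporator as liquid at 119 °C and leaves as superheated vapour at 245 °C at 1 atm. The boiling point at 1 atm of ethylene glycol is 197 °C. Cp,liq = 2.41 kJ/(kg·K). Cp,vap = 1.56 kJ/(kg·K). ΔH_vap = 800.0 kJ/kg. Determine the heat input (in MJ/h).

Q = 122000 MJ/h

liquid 119→197 °C: 187.98 kJ/kg
vaporisation at 197 °C: 800 kJ/kg
vapour 197→245 °C: 74.88 kJ/kg
Δh = 187.98 + 800 + 74.88 = 1062.9 kJ/kg
Q = ṁ·Δh = 31.79 kg/s × 1062.9 kJ/kg = 33788 kJ/s
|Q| = 33788 kW = 121640 MJ/h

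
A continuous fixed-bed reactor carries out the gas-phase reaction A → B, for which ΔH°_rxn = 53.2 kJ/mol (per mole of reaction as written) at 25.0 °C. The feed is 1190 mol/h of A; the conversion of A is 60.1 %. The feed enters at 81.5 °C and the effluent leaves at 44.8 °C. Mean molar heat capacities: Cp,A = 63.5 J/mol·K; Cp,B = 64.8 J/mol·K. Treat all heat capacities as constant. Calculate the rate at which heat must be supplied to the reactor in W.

Extent of reaction ξ = 0.601 × 1190 = 715.19 mol/h
Reaction term: ξ·ΔH°_rxn = 715.19 × 53.2 = 38048 kJ/h
Sensible, feed 81.5→25 °C: -4269.4 kJ/h
Outlet flows (mol/h): A 474.81, B 715.19
Sensible, products 25→44.8 °C: 1514.6 kJ/h
Q = ΔH = 35293 kJ/h = 9.8037 kW
Heat supplied = 9803.7 W

Q_in = 9800 W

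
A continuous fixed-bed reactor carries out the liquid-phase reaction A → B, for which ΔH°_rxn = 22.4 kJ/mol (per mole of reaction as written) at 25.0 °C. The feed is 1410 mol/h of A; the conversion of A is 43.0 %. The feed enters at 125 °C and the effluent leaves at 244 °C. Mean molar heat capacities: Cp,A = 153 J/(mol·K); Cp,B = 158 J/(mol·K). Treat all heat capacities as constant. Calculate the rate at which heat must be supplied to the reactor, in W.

Q_in = 11100 W

Extent of reaction ξ = 0.430 × 1410 = 606.3 mol/h
Reaction term: ξ·ΔH°_rxn = 606.3 × 22.4 = 13581 kJ/h
Sensible, feed 125→25 °C: -21573 kJ/h
Outlet flows (mol/h): A 803.7, B 606.3
Sensible, products 25→244 °C: 47909 kJ/h
Q = ΔH = 39917 kJ/h = 11.088 kW
Heat supplied = 11088 W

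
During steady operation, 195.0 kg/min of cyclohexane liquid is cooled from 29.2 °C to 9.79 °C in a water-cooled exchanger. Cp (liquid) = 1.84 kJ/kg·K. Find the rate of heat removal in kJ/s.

Q = ṁ·Cp·ΔT = 195.0 × 1.84 × (9.79 − 29.2) = -6964.3 kJ/min
Converting: 6964.3 / 60 s = 116.07 kW

Q_c = 116 kJ/s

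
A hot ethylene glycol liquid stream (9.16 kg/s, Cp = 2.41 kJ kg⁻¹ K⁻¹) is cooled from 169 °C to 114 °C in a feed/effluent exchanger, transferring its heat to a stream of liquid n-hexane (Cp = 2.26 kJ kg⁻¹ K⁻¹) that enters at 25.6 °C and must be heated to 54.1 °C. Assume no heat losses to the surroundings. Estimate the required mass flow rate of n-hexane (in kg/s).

Heat released by hot stream: Q = 9.16 × 2.41 × (169 − 114) = 1214.2 kJ/s
Energy balance on cold side (adiabatic exchanger): Q = ṁ_c·Cp_c·(T_c,out − T_c,in)
ṁ_c = 1214.2 / [2.26 × (54.1 − 25.6)] = 18.85 kg/s

ṁ_c = 18.9 kg/s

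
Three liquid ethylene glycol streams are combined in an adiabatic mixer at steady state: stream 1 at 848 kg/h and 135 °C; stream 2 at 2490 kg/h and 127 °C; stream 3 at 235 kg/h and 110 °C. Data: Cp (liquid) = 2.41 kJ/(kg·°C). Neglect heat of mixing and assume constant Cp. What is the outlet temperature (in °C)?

T_out = 128 °C

Adiabatic, steady state ⇒ Σ ṁᵢCp,ᵢ(T_out − Tᵢ) = 0
Σ ṁᵢCp,ᵢTᵢ = 848×2.41×135 + 2490×2.41×127 + 235×2.41×110 = 1.1003e+06
Σ ṁᵢCp,ᵢ = 848×2.41 + 2490×2.41 + 235×2.41 = 8610.9
T_out = 1.1003e+06 / 8610.9 = 127.78 °C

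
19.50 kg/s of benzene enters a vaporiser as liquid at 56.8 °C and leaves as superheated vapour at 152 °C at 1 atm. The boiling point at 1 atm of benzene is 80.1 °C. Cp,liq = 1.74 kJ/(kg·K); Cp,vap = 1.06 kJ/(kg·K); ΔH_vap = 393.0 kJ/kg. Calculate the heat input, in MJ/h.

Q = 35800 MJ/h

liquid 56.8→80.1 °C: 40.542 kJ/kg
vaporisation at 80.1 °C: 393 kJ/kg
vapour 80.1→152 °C: 76.214 kJ/kg
Δh = 40.542 + 393 + 76.214 = 509.76 kJ/kg
Q = ṁ·Δh = 19.50 kg/s × 509.76 kJ/kg = 9940.2 kJ/s
|Q| = 9940.2 kW = 35785 MJ/h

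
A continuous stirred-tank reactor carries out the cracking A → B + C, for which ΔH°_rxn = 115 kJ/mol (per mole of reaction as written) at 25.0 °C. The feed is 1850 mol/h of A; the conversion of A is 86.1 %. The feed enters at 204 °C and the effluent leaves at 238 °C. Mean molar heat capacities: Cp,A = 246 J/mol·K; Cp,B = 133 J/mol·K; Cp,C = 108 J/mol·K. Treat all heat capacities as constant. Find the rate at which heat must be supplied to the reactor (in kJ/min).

Q_in = 3280 kJ/min

Extent of reaction ξ = 0.861 × 1850 = 1592.8 mol/h
Reaction term: ξ·ΔH°_rxn = 1592.8 × 115 = 183180 kJ/h
Sensible, feed 204→25 °C: -81463 kJ/h
Outlet flows (mol/h): A 257.15, B 1592.8, C 1592.8
Sensible, products 25→238 °C: 95240 kJ/h
Q = ΔH = 196950 kJ/h = 54.71 kW
Heat supplied = 3282.6 kJ/min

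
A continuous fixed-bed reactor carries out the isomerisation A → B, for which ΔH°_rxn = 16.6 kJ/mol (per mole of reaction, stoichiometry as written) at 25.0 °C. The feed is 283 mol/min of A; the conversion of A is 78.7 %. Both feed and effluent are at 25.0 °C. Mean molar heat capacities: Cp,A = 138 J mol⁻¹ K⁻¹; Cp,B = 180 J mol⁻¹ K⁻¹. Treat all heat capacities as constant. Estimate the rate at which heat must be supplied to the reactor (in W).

Extent of reaction ξ = 0.787 × 283 = 222.72 mol/min
Reaction term: ξ·ΔH°_rxn = 222.72 × 16.6 = 3697.2 kJ/min
Q = ΔH = 3697.2 kJ/min = 61.619 kW
Heat supplied = 61619 W

Q_in = 61600 W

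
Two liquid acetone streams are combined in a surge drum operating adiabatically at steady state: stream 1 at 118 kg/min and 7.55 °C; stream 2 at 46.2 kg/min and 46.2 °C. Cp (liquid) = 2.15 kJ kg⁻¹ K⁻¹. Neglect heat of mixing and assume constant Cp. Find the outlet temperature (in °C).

T_out = 18.4 °C

Energy balance with Q = 0: Σ ṁᵢCp,ᵢ(T_out − Tᵢ) = 0
Σ ṁᵢCp,ᵢTᵢ = 118×2.15×7.55 + 46.2×2.15×46.2 = 6504.5
Σ ṁᵢCp,ᵢ = 118×2.15 + 46.2×2.15 = 353.03
T_out = 6504.5 / 353.03 = 18.425 °C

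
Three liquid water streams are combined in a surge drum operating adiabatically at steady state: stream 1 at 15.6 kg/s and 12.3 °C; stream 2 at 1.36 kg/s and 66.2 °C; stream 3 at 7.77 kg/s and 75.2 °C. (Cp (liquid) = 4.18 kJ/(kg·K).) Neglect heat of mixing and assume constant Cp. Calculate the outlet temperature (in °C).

No heat crosses the boundary, so H_out = H_in.
Σ ṁᵢCp,ᵢTᵢ = 15.6×4.18×12.3 + 1.36×4.18×66.2 + 7.77×4.18×75.2 = 3620.8
Σ ṁᵢCp,ᵢ = 15.6×4.18 + 1.36×4.18 + 7.77×4.18 = 103.37
T_out = 3620.8 / 103.37 = 35.027 °C

T_out = 35.0 °C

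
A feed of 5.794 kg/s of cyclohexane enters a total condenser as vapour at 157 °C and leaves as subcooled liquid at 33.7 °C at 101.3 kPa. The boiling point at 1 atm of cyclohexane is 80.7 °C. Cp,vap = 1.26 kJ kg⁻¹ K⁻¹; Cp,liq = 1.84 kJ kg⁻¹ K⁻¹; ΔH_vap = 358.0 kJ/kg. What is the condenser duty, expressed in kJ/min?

vapour 157→80.7 °C: -96.138 kJ/kg
condensation at 80.7 °C: -358 kJ/kg
liquid 80.7→33.7 °C: -86.48 kJ/kg
Δh = -96.138 + -358 + -86.48 = -540.62 kJ/kg
Q = ṁ·Δh = 5.794 kg/s × -540.62 kJ/kg = -3132.3 kJ/s
|Q| = 3132.3 kW = 187940 kJ/min

Q_c = 188000 kJ/min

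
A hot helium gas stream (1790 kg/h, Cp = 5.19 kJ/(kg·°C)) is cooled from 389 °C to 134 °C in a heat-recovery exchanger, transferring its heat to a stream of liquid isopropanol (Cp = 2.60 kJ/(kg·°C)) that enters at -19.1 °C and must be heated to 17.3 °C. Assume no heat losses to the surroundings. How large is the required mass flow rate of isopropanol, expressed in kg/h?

ṁ_c = 25000 kg/h

Heat released by hot stream: Q = 1790 × 5.19 × (389 − 134) = 2.369e+06 kJ/h
Energy balance on cold side (adiabatic exchanger): Q = ṁ_c·Cp_c·(T_c,out − T_c,in)
ṁ_c = 2.369e+06 / [2.60 × (17.3 − -19.1)] = 25031 kg/h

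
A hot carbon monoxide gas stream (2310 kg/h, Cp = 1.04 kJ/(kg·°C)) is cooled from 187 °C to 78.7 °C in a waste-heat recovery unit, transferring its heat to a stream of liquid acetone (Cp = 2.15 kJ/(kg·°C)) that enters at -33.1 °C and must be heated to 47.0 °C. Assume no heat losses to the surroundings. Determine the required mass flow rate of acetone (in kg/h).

ṁ_c = 1510 kg/h

Heat released by hot stream: Q = 2310 × 1.04 × (187 − 78.7) = 260180 kJ/h
Energy balance on cold side (adiabatic exchanger): Q = ṁ_c·Cp_c·(T_c,out − T_c,in)
ṁ_c = 260180 / [2.15 × (47.0 − -33.1)] = 1510.8 kg/h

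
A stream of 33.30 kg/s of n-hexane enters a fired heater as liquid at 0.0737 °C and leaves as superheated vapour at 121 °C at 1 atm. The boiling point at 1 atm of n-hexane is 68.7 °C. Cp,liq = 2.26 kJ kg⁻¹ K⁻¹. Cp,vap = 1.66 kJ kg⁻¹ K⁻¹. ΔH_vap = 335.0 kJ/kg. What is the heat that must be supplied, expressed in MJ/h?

Q = 69200 MJ/h

liquid 0.0737→68.7 °C: 155.1 kJ/kg
vaporisation at 68.7 °C: 335 kJ/kg
vapour 68.7→121 °C: 86.818 kJ/kg
Δh = 155.1 + 335 + 86.818 = 576.91 kJ/kg
Q = ṁ·Δh = 33.30 kg/s × 576.91 kJ/kg = 19211 kJ/s
|Q| = 19211 kW = 69160 MJ/h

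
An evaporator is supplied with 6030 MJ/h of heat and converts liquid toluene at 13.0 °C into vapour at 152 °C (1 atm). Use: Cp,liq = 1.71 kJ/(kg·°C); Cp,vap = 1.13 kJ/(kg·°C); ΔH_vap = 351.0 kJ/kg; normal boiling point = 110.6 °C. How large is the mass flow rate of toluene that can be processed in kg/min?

ṁ = 178 kg/min

Δh = 1.71×(110.6−13.0) + 351.0 + 1.13×(152−110.6) = 564.68 kJ/kg
Q = 6030 MJ/h = 1675 kJ/s = 100500 kJ/min
ṁ = Q/Δh = 100500 / 564.68 = 177.98 kg/min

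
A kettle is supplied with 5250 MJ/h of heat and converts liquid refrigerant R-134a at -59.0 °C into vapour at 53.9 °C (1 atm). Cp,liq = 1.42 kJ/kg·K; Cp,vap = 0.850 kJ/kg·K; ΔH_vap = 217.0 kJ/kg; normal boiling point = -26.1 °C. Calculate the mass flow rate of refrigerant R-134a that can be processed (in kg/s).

ṁ = 4.40 kg/s

Δh = 1.42×(-26.1−-59.0) + 217.0 + 0.850×(53.9−-26.1) = 331.72 kJ/kg
Q = 5250 MJ/h = 1458.3 kJ/s = 1458.3 kJ/s
ṁ = Q/Δh = 1458.3 / 331.72 = 4.3963 kg/s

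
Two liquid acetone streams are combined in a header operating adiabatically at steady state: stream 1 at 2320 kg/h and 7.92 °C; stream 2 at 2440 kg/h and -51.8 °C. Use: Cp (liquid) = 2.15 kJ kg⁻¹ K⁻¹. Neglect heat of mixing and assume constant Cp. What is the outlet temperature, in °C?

Energy balance with Q = 0: Σ ṁᵢCp,ᵢ(T_out − Tᵢ) = 0
Σ ṁᵢCp,ᵢTᵢ = 2320×2.15×7.92 + 2440×2.15×-51.8 = -232240
Σ ṁᵢCp,ᵢ = 2320×2.15 + 2440×2.15 = 10234
T_out = -232240 / 10234 = -22.693 °C

T_out = -22.7 °C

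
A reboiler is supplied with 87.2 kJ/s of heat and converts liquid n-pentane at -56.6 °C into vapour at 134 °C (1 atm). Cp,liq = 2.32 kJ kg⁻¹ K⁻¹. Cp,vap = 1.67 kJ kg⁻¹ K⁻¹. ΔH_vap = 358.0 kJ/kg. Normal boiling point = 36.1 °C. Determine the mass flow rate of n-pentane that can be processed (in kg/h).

Δh = 2.32×(36.1−-56.6) + 358.0 + 1.67×(134−36.1) = 736.56 kJ/kg
Q = 87.2 kJ/s = 87.2 kJ/s = 313920 kJ/h
ṁ = Q/Δh = 313920 / 736.56 = 426.2 kg/h

ṁ = 426 kg/h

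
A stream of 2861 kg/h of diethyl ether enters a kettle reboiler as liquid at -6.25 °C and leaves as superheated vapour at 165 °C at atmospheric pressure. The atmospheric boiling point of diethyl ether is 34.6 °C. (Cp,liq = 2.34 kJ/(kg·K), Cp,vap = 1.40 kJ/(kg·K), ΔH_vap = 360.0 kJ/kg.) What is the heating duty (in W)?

liquid -6.25→34.6 °C: 95.589 kJ/kg
vaporisation at 34.6 °C: 360 kJ/kg
vapour 34.6→165 °C: 182.56 kJ/kg
Δh = 95.589 + 360 + 182.56 = 638.15 kJ/kg
Q = ṁ·Δh = 2861 kg/h × 638.15 kJ/kg = 1.8257e+06 kJ/h
|Q| = 507.15 kW = 507150 W

Q = 507000 W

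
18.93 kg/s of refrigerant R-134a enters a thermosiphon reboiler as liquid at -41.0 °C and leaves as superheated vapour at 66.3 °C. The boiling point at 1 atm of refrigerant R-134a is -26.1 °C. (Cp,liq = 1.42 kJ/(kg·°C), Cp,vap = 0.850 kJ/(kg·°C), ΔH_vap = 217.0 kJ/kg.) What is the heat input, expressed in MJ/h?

liquid -41.0→-26.1 °C: 21.158 kJ/kg
vaporisation at -26.1 °C: 217 kJ/kg
vapour -26.1→66.3 °C: 78.54 kJ/kg
Δh = 21.158 + 217 + 78.54 = 316.7 kJ/kg
Q = ṁ·Δh = 18.93 kg/s × 316.7 kJ/kg = 5995.1 kJ/s
|Q| = 5995.1 kW = 21582 MJ/h

Q = 21600 MJ/h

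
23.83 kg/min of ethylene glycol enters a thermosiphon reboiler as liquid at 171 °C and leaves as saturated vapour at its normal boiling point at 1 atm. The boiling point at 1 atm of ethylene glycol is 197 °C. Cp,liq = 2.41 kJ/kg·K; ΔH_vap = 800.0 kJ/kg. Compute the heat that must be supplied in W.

Q = 343000 W

liquid 171→197 °C: 62.66 kJ/kg
vaporisation at 197 °C: 800 kJ/kg
Δh = 62.66 + 800 = 862.66 kJ/kg
Q = ṁ·Δh = 23.83 kg/min × 862.66 kJ/kg = 20557 kJ/min
|Q| = 342.62 kW = 342620 W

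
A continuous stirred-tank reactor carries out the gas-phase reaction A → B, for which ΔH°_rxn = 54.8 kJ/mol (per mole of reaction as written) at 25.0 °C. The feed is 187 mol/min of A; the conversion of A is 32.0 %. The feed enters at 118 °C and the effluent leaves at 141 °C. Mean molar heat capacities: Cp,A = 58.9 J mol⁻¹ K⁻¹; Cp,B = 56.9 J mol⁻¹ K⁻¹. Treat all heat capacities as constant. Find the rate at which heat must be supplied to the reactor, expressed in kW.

Extent of reaction ξ = 0.320 × 187 = 59.84 mol/min
Reaction term: ξ·ΔH°_rxn = 59.84 × 54.8 = 3279.2 kJ/min
Sensible, feed 118→25 °C: -1024.3 kJ/min
Outlet flows (mol/min): A 127.16, B 59.84
Sensible, products 25→141 °C: 1263.8 kJ/min
Q = ΔH = 3518.7 kJ/min = 58.645 kW
Heat supplied = 58.645 kW

Q_in = 58.6 kW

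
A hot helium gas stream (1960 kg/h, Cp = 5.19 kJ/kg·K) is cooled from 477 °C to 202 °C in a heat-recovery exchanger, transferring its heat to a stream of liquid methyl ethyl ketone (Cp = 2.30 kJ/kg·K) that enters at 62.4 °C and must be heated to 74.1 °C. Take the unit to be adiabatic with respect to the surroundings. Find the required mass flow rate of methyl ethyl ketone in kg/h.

Heat released by hot stream: Q = 1960 × 5.19 × (477 − 202) = 2.7974e+06 kJ/h
Energy balance on cold side (adiabatic exchanger): Q = ṁ_c·Cp_c·(T_c,out − T_c,in)
ṁ_c = 2.7974e+06 / [2.30 × (74.1 − 62.4)] = 103950 kg/h

ṁ_c = 104000 kg/h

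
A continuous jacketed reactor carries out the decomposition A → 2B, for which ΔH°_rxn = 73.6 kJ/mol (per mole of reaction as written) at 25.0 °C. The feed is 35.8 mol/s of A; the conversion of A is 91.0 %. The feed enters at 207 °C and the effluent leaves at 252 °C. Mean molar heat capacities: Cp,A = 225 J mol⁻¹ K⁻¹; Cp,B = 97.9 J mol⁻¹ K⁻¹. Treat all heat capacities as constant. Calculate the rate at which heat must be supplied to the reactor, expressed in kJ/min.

Extent of reaction ξ = 0.910 × 35.8 = 32.578 mol/s
Reaction term: ξ·ΔH°_rxn = 32.578 × 73.6 = 2397.7 kJ/s
Sensible, feed 207→25 °C: -1466 kJ/s
Outlet flows (mol/s): A 3.222, B 65.156
Sensible, products 25→252 °C: 1612.5 kJ/s
Q = ΔH = 2544.3 kJ/s = 2544.3 kW
Heat supplied = 152660 kJ/min

Q_in = 153000 kJ/min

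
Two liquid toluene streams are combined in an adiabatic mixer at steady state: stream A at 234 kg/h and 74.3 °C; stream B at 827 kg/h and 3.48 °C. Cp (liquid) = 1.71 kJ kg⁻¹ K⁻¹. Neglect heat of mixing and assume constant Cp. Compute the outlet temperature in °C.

T_out = 19.1 °C

No heat crosses the boundary, so H_out = H_in.
T_out = Σ ṁᵢCp,ᵢTᵢ / Σ ṁᵢCp,ᵢ
      = 34652 / 1814.3 = 19.099 °C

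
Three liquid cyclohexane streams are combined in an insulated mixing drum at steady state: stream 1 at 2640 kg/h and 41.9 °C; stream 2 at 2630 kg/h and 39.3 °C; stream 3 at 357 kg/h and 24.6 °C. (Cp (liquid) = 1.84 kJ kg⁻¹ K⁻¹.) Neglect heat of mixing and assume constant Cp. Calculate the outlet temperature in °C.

Energy balance with Q = 0: Σ ṁᵢCp,ᵢ(T_out − Tᵢ) = 0
Σ ṁᵢCp,ᵢTᵢ = 2640×1.84×41.9 + 2630×1.84×39.3 + 357×1.84×24.6 = 409870
Σ ṁᵢCp,ᵢ = 2640×1.84 + 2630×1.84 + 357×1.84 = 10354
T_out = 409870 / 10354 = 39.587 °C

T_out = 39.6 °C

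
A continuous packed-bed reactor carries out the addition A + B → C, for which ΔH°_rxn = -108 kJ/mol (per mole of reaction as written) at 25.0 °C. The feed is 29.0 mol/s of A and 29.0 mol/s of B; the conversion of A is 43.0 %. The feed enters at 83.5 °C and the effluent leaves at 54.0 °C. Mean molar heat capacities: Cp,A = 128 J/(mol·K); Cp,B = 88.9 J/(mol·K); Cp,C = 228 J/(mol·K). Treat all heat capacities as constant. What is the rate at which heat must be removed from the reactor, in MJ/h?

Extent of reaction ξ = 0.430 × 29.0 = 12.47 mol/s
Reaction term: ξ·ΔH°_rxn = 12.47 × -108 = -1346.8 kJ/s
Sensible, feed 83.5→25 °C: -367.97 kJ/s
Outlet flows (mol/s): A 16.53, B 16.53, C 12.47
Sensible, products 25→54.0 °C: 186.43 kJ/s
Q = ΔH = -1528.3 kJ/s = -1528.3 kW
Heat removed = 5501.9 MJ/h

Q_out = 5500 MJ/h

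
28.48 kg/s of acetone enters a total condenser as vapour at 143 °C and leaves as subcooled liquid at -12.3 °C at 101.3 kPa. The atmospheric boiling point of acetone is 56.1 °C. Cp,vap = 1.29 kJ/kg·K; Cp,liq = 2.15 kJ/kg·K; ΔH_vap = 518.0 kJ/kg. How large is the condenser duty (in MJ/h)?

Q_c = 79700 MJ/h

vapour 143→56.1 °C: -112.1 kJ/kg
condensation at 56.1 °C: -518 kJ/kg
liquid 56.1→-12.3 °C: -147.06 kJ/kg
Δh = -112.1 + -518 + -147.06 = -777.16 kJ/kg
Q = ṁ·Δh = 28.48 kg/s × -777.16 kJ/kg = -22134 kJ/s
|Q| = 22134 kW = 79681 MJ/h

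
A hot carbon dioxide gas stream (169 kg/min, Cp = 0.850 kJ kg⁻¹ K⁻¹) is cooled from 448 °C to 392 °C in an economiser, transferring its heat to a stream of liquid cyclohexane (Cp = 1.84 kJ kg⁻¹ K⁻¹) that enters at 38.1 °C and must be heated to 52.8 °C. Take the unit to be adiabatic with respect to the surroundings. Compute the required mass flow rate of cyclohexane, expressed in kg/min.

Heat released by hot stream: Q = 169 × 0.850 × (448 − 392) = 8044.4 kJ/min
Energy balance on cold side (adiabatic exchanger): Q = ṁ_c·Cp_c·(T_c,out − T_c,in)
ṁ_c = 8044.4 / [1.84 × (52.8 − 38.1)] = 297.41 kg/min

ṁ_c = 297 kg/min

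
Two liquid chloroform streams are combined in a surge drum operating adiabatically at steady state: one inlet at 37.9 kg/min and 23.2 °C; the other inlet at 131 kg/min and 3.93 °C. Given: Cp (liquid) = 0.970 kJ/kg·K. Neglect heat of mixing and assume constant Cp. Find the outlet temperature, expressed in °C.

No heat crosses the boundary, so H_out = H_in.
T_out = Σ ṁᵢCp,ᵢTᵢ / Σ ṁᵢCp,ᵢ
      = 1352.3 / 163.83 = 8.2541 °C

T_out = 8.25 °C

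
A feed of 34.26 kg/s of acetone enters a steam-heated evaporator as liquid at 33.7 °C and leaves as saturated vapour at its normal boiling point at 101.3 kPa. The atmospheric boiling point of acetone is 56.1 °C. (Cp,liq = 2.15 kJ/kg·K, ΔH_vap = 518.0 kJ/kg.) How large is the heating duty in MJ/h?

Q = 69800 MJ/h

liquid 33.7→56.1 °C: 48.16 kJ/kg
vaporisation at 56.1 °C: 518 kJ/kg
Δh = 48.16 + 518 = 566.16 kJ/kg
Q = ṁ·Δh = 34.26 kg/s × 566.16 kJ/kg = 19397 kJ/s
|Q| = 19397 kW = 69828 MJ/h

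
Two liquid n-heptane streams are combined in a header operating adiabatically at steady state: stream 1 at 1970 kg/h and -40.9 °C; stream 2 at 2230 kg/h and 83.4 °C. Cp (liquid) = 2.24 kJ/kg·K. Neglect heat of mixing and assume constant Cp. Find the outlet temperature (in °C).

No heat crosses the boundary, so H_out = H_in.
Σ ṁᵢCp,ᵢTᵢ = 1970×2.24×-40.9 + 2230×2.24×83.4 = 236120
Σ ṁᵢCp,ᵢ = 1970×2.24 + 2230×2.24 = 9408
T_out = 236120 / 9408 = 25.097 °C

T_out = 25.1 °C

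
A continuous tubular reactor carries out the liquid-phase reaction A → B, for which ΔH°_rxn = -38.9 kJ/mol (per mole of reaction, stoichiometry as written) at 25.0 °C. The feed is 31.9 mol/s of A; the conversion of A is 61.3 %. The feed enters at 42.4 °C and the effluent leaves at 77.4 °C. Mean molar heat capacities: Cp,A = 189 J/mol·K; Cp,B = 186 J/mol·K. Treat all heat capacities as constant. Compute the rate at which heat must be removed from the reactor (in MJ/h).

Extent of reaction ξ = 0.613 × 31.9 = 19.555 mol/s
Reaction term: ξ·ΔH°_rxn = 19.555 × -38.9 = -760.68 kJ/s
Sensible, feed 42.4→25 °C: -104.91 kJ/s
Outlet flows (mol/s): A 12.345, B 19.555
Sensible, products 25→77.4 °C: 312.85 kJ/s
Q = ΔH = -552.73 kJ/s = -552.73 kW
Heat removed = 1989.8 MJ/h

Q_out = 1990 MJ/h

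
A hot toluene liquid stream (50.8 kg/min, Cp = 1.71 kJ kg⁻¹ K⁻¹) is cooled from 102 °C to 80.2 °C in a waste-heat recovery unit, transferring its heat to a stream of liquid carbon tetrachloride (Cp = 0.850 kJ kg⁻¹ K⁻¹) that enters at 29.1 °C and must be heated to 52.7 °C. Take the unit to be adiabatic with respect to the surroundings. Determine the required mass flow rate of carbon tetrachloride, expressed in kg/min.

Heat released by hot stream: Q = 50.8 × 1.71 × (102 − 80.2) = 1893.7 kJ/min
Energy balance on cold side (adiabatic exchanger): Q = ṁ_c·Cp_c·(T_c,out − T_c,in)
ṁ_c = 1893.7 / [0.850 × (52.7 − 29.1)] = 94.403 kg/min

ṁ_c = 94.4 kg/min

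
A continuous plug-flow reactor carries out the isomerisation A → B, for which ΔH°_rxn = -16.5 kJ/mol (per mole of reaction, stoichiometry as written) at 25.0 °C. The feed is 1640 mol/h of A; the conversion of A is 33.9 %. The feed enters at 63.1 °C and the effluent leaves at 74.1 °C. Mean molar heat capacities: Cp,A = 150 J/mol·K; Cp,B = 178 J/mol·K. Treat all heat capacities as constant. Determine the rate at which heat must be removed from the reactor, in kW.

Q_out = 1.58 kW

Extent of reaction ξ = 0.339 × 1640 = 555.96 mol/h
Reaction term: ξ·ΔH°_rxn = 555.96 × -16.5 = -9173.3 kJ/h
Sensible, feed 63.1→25 °C: -9372.6 kJ/h
Outlet flows (mol/h): A 1084, B 555.96
Sensible, products 25→74.1 °C: 12843 kJ/h
Q = ΔH = -5703 kJ/h = -1.5842 kW
Heat removed = 1.5842 kW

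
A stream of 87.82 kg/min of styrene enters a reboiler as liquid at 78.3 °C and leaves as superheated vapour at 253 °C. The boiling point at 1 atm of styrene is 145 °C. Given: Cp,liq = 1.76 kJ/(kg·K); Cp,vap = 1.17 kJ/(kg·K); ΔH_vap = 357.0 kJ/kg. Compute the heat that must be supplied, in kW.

liquid 78.3→145 °C: 117.39 kJ/kg
vaporisation at 145 °C: 357 kJ/kg
vapour 145→253 °C: 126.36 kJ/kg
Δh = 117.39 + 357 + 126.36 = 600.75 kJ/kg
Q = ṁ·Δh = 87.82 kg/min × 600.75 kJ/kg = 52758 kJ/min
|Q| = 879.3 kW

Q = 879 kW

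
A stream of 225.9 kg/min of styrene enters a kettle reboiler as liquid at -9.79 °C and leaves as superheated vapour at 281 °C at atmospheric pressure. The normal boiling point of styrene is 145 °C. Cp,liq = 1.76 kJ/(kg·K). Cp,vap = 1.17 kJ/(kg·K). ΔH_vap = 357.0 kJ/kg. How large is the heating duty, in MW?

Q = 2.97 MW

liquid -9.79→145 °C: 272.43 kJ/kg
vaporisation at 145 °C: 357 kJ/kg
vapour 145→281 °C: 159.12 kJ/kg
Δh = 272.43 + 357 + 159.12 = 788.55 kJ/kg
Q = ṁ·Δh = 225.9 kg/min × 788.55 kJ/kg = 178130 kJ/min
|Q| = 2968.9 kW = 2.9689 MW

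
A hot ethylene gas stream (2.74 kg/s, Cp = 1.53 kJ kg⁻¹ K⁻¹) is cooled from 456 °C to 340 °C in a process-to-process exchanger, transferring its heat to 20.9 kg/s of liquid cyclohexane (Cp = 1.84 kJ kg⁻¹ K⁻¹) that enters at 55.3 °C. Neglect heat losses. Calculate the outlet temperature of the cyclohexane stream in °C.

Heat released by hot stream: Q = 2.74 × 1.53 × (456 − 340) = 486.3 kJ/s
Energy balance on cold side (adiabatic exchanger): Q = ṁ_c·Cp_c·(T_c,out − T_c,in)
T_c,out = 55.3 + 486.3/(20.9 × 1.84) = 67.945 °C

T_c,out = 67.9 °C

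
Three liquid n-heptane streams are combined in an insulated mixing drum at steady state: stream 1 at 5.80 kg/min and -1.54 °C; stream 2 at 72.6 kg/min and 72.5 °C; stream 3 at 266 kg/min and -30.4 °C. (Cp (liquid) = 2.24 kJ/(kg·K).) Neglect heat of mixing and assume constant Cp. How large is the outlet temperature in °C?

T_out = -8.22 °C

Energy balance with Q = 0: Σ ṁᵢCp,ᵢ(T_out − Tᵢ) = 0
Σ ṁᵢCp,ᵢTᵢ = 5.80×2.24×-1.54 + 72.6×2.24×72.5 + 266×2.24×-30.4 = -6343.3
Σ ṁᵢCp,ᵢ = 5.80×2.24 + 72.6×2.24 + 266×2.24 = 771.46
T_out = -6343.3 / 771.46 = -8.2225 °C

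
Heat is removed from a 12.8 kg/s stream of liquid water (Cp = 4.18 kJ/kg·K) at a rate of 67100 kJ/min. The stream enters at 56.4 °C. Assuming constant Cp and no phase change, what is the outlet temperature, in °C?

Q = 67100 kJ/min = 1118.3 kJ/s
ΔT = Q/(ṁ·Cp) = 1118.3/(12.8×4.18) = 20.902 K
T_out = 56.4 − 20.902 = 35.498 °C

T_out = 35.5 °C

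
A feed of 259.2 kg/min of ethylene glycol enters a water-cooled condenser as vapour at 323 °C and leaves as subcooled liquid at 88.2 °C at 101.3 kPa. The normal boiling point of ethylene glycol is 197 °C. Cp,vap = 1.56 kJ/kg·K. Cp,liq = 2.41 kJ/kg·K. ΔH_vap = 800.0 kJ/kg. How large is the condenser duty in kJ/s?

vapour 323→197 °C: -196.56 kJ/kg
condensation at 197 °C: -800 kJ/kg
liquid 197→88.2 °C: -262.21 kJ/kg
Δh = -196.56 + -800 + -262.21 = -1258.8 kJ/kg
Q = ṁ·Δh = 259.2 kg/min × -1258.8 kJ/kg = -326270 kJ/min
|Q| = 5437.9 kW

Q_c = 5440 kJ/s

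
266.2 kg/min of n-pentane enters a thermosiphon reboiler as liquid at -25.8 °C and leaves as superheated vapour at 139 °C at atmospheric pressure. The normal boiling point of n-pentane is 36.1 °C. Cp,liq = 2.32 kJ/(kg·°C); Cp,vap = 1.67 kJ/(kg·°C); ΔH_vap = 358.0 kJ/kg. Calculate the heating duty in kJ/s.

liquid -25.8→36.1 °C: 143.61 kJ/kg
vaporisation at 36.1 °C: 358 kJ/kg
vapour 36.1→139 °C: 171.84 kJ/kg
Δh = 143.61 + 358 + 171.84 = 673.45 kJ/kg
Q = ṁ·Δh = 266.2 kg/min × 673.45 kJ/kg = 179270 kJ/min
|Q| = 2987.9 kW

Q = 2990 kJ/s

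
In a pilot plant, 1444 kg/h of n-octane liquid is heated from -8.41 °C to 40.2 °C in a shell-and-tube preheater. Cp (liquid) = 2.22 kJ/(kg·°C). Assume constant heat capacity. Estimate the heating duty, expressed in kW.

Q = ṁ·Cp·ΔT = 1444 × 2.22 × (40.2 − -8.41) = 155830 kJ/h
Converting: 155830 / 3600 s = 43.286 kW

Q = 43.3 kW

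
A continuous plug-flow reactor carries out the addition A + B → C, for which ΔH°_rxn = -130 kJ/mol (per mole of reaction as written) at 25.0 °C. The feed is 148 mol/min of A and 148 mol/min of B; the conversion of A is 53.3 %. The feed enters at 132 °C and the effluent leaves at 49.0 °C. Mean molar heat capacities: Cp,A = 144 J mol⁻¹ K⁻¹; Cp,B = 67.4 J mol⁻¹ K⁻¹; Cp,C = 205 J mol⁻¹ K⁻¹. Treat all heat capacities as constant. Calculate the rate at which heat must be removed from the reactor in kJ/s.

Q_out = 214 kJ/s

Extent of reaction ξ = 0.533 × 148 = 78.884 mol/min
Reaction term: ξ·ΔH°_rxn = 78.884 × -130 = -10255 kJ/min
Sensible, feed 132→25 °C: -3347.7 kJ/min
Outlet flows (mol/min): A 69.116, B 69.116, C 78.884
Sensible, products 25→49.0 °C: 738.78 kJ/min
Q = ΔH = -12864 kJ/min = -214.4 kW
Heat removed = 214.4 kJ/s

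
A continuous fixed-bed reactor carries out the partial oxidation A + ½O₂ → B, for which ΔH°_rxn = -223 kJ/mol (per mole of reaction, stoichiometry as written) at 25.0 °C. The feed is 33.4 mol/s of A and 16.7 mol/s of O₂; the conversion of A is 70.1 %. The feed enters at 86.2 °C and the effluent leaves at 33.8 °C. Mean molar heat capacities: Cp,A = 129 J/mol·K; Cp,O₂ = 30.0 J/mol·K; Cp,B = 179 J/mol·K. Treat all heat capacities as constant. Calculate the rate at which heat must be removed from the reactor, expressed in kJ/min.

Q_out = 328000 kJ/min

Extent of reaction ξ = 0.701 × 33.4 = 23.413 mol/s
Reaction term: ξ·ΔH°_rxn = 23.413 × -223 = -5221.2 kJ/s
Sensible, feed 86.2→25 °C: -294.35 kJ/s
Outlet flows (mol/s): A 9.9866, O₂ 4.9933, B 23.413
Sensible, products 25→33.8 °C: 49.536 kJ/s
Q = ΔH = -5466 kJ/s = -5466 kW
Heat removed = 327960 kJ/min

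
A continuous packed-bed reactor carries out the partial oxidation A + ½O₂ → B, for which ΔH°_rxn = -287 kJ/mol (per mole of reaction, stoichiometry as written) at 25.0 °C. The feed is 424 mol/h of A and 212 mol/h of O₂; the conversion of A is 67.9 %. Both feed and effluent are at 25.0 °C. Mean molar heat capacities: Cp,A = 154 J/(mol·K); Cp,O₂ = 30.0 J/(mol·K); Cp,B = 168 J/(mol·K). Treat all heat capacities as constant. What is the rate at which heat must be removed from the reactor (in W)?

Extent of reaction ξ = 0.679 × 424 = 287.9 mol/h
Reaction term: ξ·ΔH°_rxn = 287.9 × -287 = -82626 kJ/h
Q = ΔH = -82626 kJ/h = -22.952 kW
Heat removed = 22952 W

Q_out = 23000 W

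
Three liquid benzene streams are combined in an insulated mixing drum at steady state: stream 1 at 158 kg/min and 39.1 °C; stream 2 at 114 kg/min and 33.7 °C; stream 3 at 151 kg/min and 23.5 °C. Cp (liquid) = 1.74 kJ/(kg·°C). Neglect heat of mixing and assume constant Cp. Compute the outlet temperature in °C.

Adiabatic, steady state ⇒ Σ ṁᵢCp,ᵢ(T_out − Tᵢ) = 0
Σ ṁᵢCp,ᵢTᵢ = 158×1.74×39.1 + 114×1.74×33.7 + 151×1.74×23.5 = 23608
Σ ṁᵢCp,ᵢ = 158×1.74 + 114×1.74 + 151×1.74 = 736.02
T_out = 23608 / 736.02 = 32.076 °C

T_out = 32.1 °C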